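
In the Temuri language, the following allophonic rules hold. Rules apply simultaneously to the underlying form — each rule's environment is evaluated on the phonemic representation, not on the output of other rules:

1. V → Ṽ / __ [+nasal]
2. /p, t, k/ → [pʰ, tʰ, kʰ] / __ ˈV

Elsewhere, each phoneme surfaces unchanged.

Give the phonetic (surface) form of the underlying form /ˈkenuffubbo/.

/k/ (word-initial): immediately before a stressed vowel, so rule 2 applies → [kʰ].
Rule 1 applies to /e/ (between /k/ and /n/: before a nasal consonant) → [ẽ].
/u/ (between /n/ and /f/): rule 1 targets it, but not before a nasal consonant → unchanged [u].
/u/ (between /f/ and /b/): rule 1 targets it, but not before a nasal consonant → unchanged [u].
/o/ (word-final) fails the environment for rule 1, so it stays [o].

[ˈkʰẽnuffubbo]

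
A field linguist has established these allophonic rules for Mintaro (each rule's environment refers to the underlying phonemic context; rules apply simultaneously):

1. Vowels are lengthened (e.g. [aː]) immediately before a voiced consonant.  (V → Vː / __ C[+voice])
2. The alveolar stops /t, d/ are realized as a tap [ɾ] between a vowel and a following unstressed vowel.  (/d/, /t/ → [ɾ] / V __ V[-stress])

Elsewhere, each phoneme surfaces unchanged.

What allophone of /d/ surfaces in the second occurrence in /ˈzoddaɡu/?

/d/ (between /d/ and /a/) fails the environment for rule 2, so it stays [d].

[d]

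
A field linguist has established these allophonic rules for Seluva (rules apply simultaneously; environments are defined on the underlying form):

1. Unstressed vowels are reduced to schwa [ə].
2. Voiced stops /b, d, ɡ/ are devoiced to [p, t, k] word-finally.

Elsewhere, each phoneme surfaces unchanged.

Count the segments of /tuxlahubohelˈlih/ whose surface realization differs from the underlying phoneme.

Segments that undergo a rule: /u/ → [ə] (rule 1); /a/ → [ə] (rule 1); /u/ → [ə] (rule 1); /o/ → [ə] (rule 1); /e/ → [ə] (rule 1).
All other segments surface unchanged.

5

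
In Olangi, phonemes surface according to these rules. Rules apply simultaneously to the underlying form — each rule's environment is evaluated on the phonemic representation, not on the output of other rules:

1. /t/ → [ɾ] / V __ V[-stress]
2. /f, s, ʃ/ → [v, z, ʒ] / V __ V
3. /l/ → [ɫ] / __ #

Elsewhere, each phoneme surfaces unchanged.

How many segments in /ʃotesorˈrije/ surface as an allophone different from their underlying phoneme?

2

Segments that undergo a rule: /t/ → [ɾ] (rule 1); /s/ → [z] (rule 2).
All other segments surface unchanged.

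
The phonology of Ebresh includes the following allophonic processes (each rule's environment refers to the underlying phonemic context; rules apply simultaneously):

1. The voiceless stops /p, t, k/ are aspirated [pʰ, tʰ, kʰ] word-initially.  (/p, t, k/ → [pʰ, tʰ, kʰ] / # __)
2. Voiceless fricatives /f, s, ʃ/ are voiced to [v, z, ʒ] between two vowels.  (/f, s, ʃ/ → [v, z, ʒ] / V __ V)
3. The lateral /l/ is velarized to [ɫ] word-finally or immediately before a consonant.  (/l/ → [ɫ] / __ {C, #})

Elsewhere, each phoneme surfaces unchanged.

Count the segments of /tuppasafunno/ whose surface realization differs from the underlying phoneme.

Segments that undergo a rule: /t/ → [tʰ] (rule 1); /s/ → [z] (rule 2); /f/ → [v] (rule 2).
All other segments surface unchanged.

3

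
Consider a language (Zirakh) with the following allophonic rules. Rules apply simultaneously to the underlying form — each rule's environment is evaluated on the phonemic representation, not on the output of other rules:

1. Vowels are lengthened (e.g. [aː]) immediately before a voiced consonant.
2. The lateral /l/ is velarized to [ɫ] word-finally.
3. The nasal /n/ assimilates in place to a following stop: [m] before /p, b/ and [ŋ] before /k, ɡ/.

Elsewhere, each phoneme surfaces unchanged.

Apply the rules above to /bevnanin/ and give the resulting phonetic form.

/b/ (word-initial) is unaffected → [b].
/e/ (between /b/ and /v/): before a voiced consonant, so rule 1 applies → [eː].
/v/ stays [v].
/n/ (between /v/ and /a/) is in the target of rule 3 but the environment (before a labial or velar stop) is not met → [n].
/a/ — between /n/ and /n/, before a voiced consonant — surfaces as [aː] (rule 1).
/n/ — between /a/ and /i/; rule 3 does not apply here → [n].
/i/ — between /n/ and /n/, before a voiced consonant — surfaces as [iː] (rule 1).
/n/ — word-final; rule 3 does not apply here → [n].

[beːvnaːniːn]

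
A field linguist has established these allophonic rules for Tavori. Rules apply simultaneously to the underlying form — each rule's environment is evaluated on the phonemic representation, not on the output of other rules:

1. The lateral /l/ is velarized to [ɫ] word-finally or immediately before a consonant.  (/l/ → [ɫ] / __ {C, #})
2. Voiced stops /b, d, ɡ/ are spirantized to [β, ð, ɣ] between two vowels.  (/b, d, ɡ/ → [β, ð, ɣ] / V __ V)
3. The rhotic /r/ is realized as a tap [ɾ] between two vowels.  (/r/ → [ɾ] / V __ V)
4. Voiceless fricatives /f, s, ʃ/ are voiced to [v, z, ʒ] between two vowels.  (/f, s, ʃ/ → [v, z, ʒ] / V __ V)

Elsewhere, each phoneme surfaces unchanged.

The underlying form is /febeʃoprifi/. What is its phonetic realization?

[feβeʒoprivi]

/f/ — word-initial; rule 4 does not apply here → [f].
Rule 2 applies to /b/ (between /e/ and /e/: between two vowels) → [β].
Rule 4 applies to /ʃ/ (between /e/ and /o/: between two vowels) → [ʒ].
/r/ (between /p/ and /i/) is in the target of rule 3 but the environment (between two vowels) is not met → [r].
/f/ — between /i/ and /i/, between two vowels — surfaces as [v] (rule 4).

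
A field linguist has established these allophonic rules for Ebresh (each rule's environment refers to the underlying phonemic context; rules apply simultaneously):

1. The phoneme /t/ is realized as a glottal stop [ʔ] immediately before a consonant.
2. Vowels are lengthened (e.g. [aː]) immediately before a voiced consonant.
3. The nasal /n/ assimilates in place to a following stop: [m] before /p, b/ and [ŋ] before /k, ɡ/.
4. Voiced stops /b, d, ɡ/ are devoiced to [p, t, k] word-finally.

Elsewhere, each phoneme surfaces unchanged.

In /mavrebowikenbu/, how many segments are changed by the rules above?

Segments that undergo a rule: /a/ → [aː] (rule 2); /e/ → [eː] (rule 2); /o/ → [oː] (rule 2); /e/ → [eː] (rule 2); /n/ → [m] (rule 3).
All other segments surface unchanged.

5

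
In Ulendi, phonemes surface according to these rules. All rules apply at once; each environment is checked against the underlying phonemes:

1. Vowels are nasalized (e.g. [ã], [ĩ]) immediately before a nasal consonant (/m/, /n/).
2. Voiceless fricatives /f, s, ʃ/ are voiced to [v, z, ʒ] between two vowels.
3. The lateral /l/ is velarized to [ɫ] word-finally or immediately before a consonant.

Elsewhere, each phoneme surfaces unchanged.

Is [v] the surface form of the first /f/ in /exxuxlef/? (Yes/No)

No

/f/ (word-final) is in the target of rule 2 but the environment (between two vowels) is not met → [f].
The actual realization is [f], not [v].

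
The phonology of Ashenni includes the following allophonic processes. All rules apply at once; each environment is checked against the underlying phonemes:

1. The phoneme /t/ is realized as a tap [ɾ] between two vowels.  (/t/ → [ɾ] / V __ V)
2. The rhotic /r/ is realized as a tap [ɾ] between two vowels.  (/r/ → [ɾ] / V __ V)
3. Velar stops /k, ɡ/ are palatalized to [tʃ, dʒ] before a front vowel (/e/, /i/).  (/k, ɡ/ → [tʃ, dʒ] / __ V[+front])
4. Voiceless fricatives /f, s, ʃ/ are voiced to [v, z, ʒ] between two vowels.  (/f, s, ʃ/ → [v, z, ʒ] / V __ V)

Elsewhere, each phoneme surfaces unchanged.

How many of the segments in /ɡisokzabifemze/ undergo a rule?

Segments that undergo a rule: /ɡ/ → [dʒ] (rule 3); /s/ → [z] (rule 4); /f/ → [v] (rule 4).
All other segments surface unchanged.

3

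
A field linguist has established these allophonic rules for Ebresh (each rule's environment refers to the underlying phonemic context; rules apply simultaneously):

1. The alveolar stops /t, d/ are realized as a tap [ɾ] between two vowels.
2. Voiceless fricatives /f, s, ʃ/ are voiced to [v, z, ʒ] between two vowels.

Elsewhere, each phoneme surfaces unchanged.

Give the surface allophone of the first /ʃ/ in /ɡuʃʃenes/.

/ʃ/ (between /u/ and /ʃ/) fails the environment for rule 2, so it stays [ʃ].

[ʃ]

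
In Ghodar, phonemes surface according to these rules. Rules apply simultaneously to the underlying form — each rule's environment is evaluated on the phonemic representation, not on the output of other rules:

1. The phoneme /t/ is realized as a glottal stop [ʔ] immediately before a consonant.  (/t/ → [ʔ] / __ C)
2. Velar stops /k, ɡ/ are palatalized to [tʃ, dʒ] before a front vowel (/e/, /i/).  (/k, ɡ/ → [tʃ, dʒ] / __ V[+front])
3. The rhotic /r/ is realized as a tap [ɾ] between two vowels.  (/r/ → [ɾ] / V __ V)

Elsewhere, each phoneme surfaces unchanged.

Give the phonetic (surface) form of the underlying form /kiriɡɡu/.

/k/ (word-initial) occurs before a front vowel → [tʃ] by rule 2.
/i/ (between /k/ and /r/) is unaffected → [i].
/r/ meets the environment for rule 3 (between two vowels) → [ɾ].
/i/ — not in any rule's target class → [i].
/ɡ/ (between /i/ and /ɡ/) fails the environment for rule 2, so it stays [ɡ].
/ɡ/ (between /ɡ/ and /u/) is in the target of rule 2 but the environment (before a front vowel) is not met → [ɡ].
/u/ (word-final) is unaffected → [u].

[tʃiɾiɡɡu]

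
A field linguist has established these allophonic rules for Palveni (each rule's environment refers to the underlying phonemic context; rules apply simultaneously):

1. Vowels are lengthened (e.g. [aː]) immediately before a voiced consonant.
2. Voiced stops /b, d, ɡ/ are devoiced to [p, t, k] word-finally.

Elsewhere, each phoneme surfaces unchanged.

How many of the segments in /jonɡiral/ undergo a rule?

3

Segments that undergo a rule: /o/ → [oː] (rule 1); /i/ → [iː] (rule 1); /a/ → [aː] (rule 1).
All other segments surface unchanged.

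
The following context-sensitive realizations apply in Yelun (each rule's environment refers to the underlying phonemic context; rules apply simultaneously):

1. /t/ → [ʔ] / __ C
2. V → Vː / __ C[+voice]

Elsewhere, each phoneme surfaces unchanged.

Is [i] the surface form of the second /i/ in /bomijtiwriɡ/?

No

Rule 2 applies to /i/ (between /t/ and /w/: before a voiced consonant) → [iː].
The actual realization is [iː], not [i].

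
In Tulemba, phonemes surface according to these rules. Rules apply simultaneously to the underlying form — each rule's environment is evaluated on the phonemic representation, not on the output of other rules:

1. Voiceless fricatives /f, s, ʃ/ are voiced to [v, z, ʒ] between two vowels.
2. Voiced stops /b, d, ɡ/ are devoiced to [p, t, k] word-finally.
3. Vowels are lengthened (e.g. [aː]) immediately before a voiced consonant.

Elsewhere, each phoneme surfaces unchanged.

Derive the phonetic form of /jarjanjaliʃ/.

/a/ (between /j/ and /r/): before a voiced consonant, so rule 3 applies → [aː].
/a/ (between /j/ and /n/): before a voiced consonant, so rule 3 applies → [aː].
/a/ (between /j/ and /l/): before a voiced consonant, so rule 3 applies → [aː].
/i/ (between /l/ and /ʃ/) is in the target of rule 3 but the environment (before a voiced consonant) is not met → [i].
/ʃ/ (word-final): rule 1 targets it, but not between two vowels → unchanged [ʃ].

[jaːrjaːnjaːliʃ]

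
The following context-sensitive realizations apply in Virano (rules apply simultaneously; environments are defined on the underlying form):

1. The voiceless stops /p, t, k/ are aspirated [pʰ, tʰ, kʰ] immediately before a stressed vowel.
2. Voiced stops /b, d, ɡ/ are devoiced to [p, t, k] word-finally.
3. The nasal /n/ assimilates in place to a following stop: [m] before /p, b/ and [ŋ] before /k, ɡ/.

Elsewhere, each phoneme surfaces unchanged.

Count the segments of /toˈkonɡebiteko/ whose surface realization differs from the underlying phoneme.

Segments that undergo a rule: /k/ → [kʰ] (rule 1); /n/ → [ŋ] (rule 3).
All other segments surface unchanged.

2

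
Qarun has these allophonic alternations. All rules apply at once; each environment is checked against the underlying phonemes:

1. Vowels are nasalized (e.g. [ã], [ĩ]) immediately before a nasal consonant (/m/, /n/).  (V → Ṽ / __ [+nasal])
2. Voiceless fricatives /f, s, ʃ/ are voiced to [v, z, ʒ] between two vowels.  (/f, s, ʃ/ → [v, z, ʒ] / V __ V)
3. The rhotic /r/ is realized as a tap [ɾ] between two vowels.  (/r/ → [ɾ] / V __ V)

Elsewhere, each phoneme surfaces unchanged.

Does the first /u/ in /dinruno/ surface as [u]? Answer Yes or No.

Rule 1 applies to /u/ (between /r/ and /n/: before a nasal consonant) → [ũ].
The actual realization is [ũ], not [u].

No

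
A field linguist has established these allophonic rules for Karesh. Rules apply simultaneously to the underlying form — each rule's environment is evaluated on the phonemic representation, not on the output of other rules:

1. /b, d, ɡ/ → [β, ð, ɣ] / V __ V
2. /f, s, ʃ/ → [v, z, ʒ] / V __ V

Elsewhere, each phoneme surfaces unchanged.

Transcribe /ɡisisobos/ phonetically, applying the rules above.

/ɡ/ (word-initial): rule 1 targets it, but not between two vowels → unchanged [ɡ].
/i/ (between /ɡ/ and /s/) is unaffected → [i].
/s/ (between /i/ and /i/): between two vowels, so rule 2 applies → [z].
/i/ — not in any rule's target class → [i].
/s/ (between /i/ and /o/): between two vowels, so rule 2 applies → [z].
/o/ (between /s/ and /b/): no rule targets it → [o].
/b/ — between /o/ and /o/, between two vowels — surfaces as [β] (rule 1).
/o/ (between /b/ and /s/): no rule targets it → [o].
/s/ (word-final) fails the environment for rule 2, so it stays [s].

[ɡizizoβos]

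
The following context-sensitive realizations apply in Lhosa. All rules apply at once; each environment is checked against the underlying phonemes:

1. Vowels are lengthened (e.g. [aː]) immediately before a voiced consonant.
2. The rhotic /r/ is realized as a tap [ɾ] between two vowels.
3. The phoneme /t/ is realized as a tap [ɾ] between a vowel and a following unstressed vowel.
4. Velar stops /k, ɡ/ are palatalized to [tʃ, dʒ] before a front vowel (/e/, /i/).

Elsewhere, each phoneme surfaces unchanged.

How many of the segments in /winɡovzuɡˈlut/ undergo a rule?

3

Segments that undergo a rule: /i/ → [iː] (rule 1); /o/ → [oː] (rule 1); /u/ → [uː] (rule 1).
All other segments surface unchanged.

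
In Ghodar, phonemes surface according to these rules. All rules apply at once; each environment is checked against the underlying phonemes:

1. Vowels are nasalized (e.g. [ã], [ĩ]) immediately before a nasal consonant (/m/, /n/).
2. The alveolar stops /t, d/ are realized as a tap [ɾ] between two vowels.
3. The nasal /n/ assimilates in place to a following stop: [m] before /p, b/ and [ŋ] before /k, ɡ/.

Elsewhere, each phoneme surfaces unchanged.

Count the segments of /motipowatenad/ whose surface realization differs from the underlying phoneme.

3

Segments that undergo a rule: /t/ → [ɾ] (rule 2); /t/ → [ɾ] (rule 2); /e/ → [ẽ] (rule 1).
All other segments surface unchanged.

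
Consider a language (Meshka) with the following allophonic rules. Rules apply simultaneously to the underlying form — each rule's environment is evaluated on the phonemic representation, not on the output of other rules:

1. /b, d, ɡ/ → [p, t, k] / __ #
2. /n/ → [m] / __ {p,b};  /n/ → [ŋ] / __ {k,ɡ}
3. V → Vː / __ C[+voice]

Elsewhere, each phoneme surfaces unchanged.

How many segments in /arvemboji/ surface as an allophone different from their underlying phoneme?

Segments that undergo a rule: /a/ → [aː] (rule 3); /e/ → [eː] (rule 3); /o/ → [oː] (rule 3).
All other segments surface unchanged.

3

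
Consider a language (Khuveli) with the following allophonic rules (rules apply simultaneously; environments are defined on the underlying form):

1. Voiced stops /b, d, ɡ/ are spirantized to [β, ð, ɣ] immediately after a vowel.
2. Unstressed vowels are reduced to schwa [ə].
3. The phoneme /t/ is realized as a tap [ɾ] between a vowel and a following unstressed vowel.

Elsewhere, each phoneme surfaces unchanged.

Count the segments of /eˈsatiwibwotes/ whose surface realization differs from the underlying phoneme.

8

Segments that undergo a rule: /e/ → [ə] (rule 2); /t/ → [ɾ] (rule 3); /i/ → [ə] (rule 2); /i/ → [ə] (rule 2); /b/ → [β] (rule 1); /o/ → [ə] (rule 2); /t/ → [ɾ] (rule 3); /e/ → [ə] (rule 2).
All other segments surface unchanged.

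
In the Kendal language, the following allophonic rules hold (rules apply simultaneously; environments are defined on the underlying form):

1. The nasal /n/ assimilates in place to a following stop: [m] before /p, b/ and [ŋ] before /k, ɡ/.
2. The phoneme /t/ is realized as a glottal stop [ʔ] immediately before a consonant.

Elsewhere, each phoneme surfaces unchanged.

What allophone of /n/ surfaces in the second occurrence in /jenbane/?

/n/ — between /a/ and /e/; rule 1 does not apply here → [n].

[n]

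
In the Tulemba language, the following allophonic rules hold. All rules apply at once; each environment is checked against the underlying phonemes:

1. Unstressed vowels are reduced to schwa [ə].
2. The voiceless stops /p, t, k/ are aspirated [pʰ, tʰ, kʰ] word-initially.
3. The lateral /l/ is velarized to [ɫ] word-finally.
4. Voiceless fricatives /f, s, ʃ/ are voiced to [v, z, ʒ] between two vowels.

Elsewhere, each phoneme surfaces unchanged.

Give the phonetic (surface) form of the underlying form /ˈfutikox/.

[ˈfutəkəx]

/f/ — word-initial; rule 4 does not apply here → [f].
/u/ (between /f/ and /t/) is in the target of rule 1 but the environment (in an unstressed syllable) is not met → [u].
/t/ (between /u/ and /i/) fails the environment for rule 2, so it stays [t].
/i/ — between /t/ and /k/, in an unstressed syllable — surfaces as [ə] (rule 1).
/k/ — between /i/ and /o/; rule 2 does not apply here → [k].
/o/ — between /k/ and /x/, in an unstressed syllable — surfaces as [ə] (rule 1).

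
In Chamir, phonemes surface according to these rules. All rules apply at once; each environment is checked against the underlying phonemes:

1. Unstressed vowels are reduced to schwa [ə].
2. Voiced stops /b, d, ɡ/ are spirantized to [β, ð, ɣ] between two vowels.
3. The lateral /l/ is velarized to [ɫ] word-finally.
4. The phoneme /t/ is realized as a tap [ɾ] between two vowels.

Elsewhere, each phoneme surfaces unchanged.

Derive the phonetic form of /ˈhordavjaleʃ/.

[ˈhordəvjələʃ]

/o/ — between /h/ and /r/; rule 1 does not apply here → [o].
/d/ (between /r/ and /a/): rule 2 targets it, but not between two vowels → unchanged [d].
/a/ — between /d/ and /v/, in an unstressed syllable — surfaces as [ə] (rule 1).
/a/ — between /j/ and /l/, in an unstressed syllable — surfaces as [ə] (rule 1).
/l/ (between /a/ and /e/) fails the environment for rule 3, so it stays [l].
/e/ meets the environment for rule 1 (in an unstressed syllable) → [ə].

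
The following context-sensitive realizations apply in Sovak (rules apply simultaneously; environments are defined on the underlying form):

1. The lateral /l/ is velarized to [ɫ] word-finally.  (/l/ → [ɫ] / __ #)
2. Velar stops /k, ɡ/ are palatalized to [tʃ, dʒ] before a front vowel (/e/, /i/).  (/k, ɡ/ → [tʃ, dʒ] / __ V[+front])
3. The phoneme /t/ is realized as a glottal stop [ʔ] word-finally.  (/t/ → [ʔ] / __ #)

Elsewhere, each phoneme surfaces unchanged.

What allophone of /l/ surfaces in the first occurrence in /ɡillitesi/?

/l/ (between /i/ and /l/): rule 1 targets it, but not word-finally → unchanged [l].

[l]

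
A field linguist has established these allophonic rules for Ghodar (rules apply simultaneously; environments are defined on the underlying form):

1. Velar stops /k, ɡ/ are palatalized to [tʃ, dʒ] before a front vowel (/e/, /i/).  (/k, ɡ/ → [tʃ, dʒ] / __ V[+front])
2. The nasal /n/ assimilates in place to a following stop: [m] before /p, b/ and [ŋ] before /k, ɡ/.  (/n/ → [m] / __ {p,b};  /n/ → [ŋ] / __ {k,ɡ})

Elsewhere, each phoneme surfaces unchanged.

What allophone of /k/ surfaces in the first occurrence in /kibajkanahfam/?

/k/ (word-initial): before a front vowel, so rule 1 applies → [tʃ].

[tʃ]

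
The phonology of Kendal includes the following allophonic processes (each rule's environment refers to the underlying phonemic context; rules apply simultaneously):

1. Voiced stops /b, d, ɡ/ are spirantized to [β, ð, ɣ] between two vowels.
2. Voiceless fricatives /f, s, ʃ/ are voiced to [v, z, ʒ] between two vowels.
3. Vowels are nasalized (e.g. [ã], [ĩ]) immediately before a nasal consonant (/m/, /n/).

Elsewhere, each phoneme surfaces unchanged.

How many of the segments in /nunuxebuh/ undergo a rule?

2

Segments that undergo a rule: /u/ → [ũ] (rule 3); /b/ → [β] (rule 1).
All other segments surface unchanged.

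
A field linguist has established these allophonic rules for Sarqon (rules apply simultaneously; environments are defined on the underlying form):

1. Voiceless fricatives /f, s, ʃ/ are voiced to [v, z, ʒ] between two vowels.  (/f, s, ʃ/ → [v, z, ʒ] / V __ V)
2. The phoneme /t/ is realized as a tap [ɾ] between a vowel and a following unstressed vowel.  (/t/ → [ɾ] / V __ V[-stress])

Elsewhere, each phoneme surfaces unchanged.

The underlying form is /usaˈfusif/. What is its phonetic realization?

/u/ (word-initial): no rule targets it → [u].
/s/ meets the environment for rule 1 (between two vowels) → [z].
/a/ stays [a].
/f/ (between /a/ and /u/): between two vowels, so rule 1 applies → [v].
/u/ — not in any rule's target class → [u].
/s/ — between /u/ and /i/, between two vowels — surfaces as [z] (rule 1).
/i/ (between /s/ and /f/) is unaffected → [i].
/f/ — word-final; rule 1 does not apply here → [f].

[uzaˈvuzif]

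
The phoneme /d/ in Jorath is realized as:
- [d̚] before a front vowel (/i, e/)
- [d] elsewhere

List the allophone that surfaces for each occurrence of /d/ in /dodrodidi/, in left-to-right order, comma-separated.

Occurrence 1 (position 1): no conditioning environment matches → elsewhere allophone [d].
Occurrence 2 (position 3): no conditioning environment matches → elsewhere allophone [d].
Occurrence 3 (position 6): before a front vowel (/i, e/) → [d̚].
Occurrence 4 (position 8): before a front vowel (/i, e/) → [d̚].

[d], [d], [d̚], [d̚]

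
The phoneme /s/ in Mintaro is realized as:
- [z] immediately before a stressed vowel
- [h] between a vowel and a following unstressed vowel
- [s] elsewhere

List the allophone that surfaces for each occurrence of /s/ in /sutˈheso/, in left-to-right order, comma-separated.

Occurrence 1 (position 1): no conditioning environment matches → elsewhere allophone [s].
Occurrence 2 (position 6): between a vowel and a following unstressed vowel → [h].

[s], [h]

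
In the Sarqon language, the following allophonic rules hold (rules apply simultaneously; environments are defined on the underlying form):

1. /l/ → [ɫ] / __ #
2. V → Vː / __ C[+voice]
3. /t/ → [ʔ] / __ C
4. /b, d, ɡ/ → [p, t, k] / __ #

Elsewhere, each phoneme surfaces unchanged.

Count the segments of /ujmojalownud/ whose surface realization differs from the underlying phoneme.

6

Segments that undergo a rule: /u/ → [uː] (rule 2); /o/ → [oː] (rule 2); /a/ → [aː] (rule 2); /o/ → [oː] (rule 2); /u/ → [uː] (rule 2); /d/ → [t] (rule 4).
All other segments surface unchanged.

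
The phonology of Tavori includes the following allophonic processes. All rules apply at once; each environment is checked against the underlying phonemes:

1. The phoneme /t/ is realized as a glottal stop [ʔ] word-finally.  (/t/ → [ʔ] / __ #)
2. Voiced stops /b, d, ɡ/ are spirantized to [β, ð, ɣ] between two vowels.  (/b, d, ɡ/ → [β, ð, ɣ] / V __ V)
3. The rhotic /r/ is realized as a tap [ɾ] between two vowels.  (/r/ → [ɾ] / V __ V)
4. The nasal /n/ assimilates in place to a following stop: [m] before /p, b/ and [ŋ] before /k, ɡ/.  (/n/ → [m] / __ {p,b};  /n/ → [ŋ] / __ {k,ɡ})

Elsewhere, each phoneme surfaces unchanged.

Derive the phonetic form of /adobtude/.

/a/ (word-initial): no rule targets it → [a].
Rule 2 applies to /d/ (between /a/ and /o/: between two vowels) → [ð].
/o/ (between /d/ and /b/) is unaffected → [o].
/b/ — between /o/ and /t/; rule 2 does not apply here → [b].
/t/ (between /b/ and /u/) is in the target of rule 1 but the environment (word-finally) is not met → [t].
/u/ — not in any rule's target class → [u].
Rule 2 applies to /d/ (between /u/ and /e/: between two vowels) → [ð].
/e/ — not in any rule's target class → [e].

[aðobtuðe]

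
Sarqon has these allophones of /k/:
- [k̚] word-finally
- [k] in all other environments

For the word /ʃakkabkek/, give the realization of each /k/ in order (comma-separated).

Occurrence 1 (position 3): no conditioning environment matches → elsewhere allophone [k].
Occurrence 2 (position 4): no conditioning environment matches → elsewhere allophone [k].
Occurrence 3 (position 7): no conditioning environment matches → elsewhere allophone [k].
Occurrence 4 (position 9): word-finally → [k̚].

[k], [k], [k], [k̚]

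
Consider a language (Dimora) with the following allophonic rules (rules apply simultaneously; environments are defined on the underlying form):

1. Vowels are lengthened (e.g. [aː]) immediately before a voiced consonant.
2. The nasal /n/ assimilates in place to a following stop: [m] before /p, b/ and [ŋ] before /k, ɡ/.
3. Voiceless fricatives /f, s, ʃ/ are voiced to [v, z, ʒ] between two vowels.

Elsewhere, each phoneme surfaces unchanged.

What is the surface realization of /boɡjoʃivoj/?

[boːɡjoʒiːvoːj]

/b/ — not in any rule's target class → [b].
/o/ meets the environment for rule 1 (before a voiced consonant) → [oː].
/ɡ/ — not in any rule's target class → [ɡ].
/j/ — not in any rule's target class → [j].
/o/ (between /j/ and /ʃ/) fails the environment for rule 1, so it stays [o].
Rule 3 applies to /ʃ/ (between /o/ and /i/: between two vowels) → [ʒ].
/i/ (between /ʃ/ and /v/) occurs before a voiced consonant → [iː] by rule 1.
/v/ (between /i/ and /o/): no rule targets it → [v].
Rule 1 applies to /o/ (between /v/ and /j/: before a voiced consonant) → [oː].
/j/ (word-final): no rule targets it → [j].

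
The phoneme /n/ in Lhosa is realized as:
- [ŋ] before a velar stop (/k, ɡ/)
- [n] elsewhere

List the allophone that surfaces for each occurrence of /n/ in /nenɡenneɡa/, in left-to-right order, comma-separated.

[n], [ŋ], [n], [n]

Occurrence 1 (position 1): no conditioning environment matches → elsewhere allophone [n].
Occurrence 2 (position 3): before a velar stop → [ŋ].
Occurrence 3 (position 6): no conditioning environment matches → elsewhere allophone [n].
Occurrence 4 (position 7): no conditioning environment matches → elsewhere allophone [n].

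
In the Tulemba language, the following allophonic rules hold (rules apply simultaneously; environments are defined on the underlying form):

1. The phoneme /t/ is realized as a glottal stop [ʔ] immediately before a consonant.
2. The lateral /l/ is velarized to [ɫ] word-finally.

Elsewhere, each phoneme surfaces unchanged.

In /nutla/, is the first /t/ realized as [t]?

No

/t/ — between /u/ and /l/, immediately before a consonant — surfaces as [ʔ] (rule 1).
The actual realization is [ʔ], not [t].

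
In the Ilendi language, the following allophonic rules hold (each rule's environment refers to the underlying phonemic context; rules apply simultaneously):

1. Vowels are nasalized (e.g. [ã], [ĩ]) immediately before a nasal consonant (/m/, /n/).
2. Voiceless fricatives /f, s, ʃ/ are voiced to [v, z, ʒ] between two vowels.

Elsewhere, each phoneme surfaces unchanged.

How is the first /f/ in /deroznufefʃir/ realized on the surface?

[v]

/f/ (between /u/ and /e/): between two vowels, so rule 2 applies → [v].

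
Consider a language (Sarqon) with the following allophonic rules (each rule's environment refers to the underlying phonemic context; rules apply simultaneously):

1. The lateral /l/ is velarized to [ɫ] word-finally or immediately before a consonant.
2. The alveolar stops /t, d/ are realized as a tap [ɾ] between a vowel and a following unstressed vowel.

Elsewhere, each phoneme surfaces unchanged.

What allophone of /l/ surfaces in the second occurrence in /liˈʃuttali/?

/l/ — between /a/ and /i/; rule 1 does not apply here → [l].

[l]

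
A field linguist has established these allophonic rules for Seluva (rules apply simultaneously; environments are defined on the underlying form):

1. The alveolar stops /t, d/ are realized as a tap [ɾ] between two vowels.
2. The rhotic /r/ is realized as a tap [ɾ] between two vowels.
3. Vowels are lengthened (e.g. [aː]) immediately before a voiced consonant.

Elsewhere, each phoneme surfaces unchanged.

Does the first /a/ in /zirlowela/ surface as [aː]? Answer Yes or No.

No

/a/ (word-final) fails the environment for rule 3, so it stays [a].
The actual realization is [a], not [aː].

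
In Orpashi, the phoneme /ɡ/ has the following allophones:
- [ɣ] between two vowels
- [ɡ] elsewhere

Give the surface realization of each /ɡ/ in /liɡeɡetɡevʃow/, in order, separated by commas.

[ɣ], [ɣ], [ɡ]

Occurrence 1 (position 3): between two vowels → [ɣ].
Occurrence 2 (position 5): between two vowels → [ɣ].
Occurrence 3 (position 8): no conditioning environment matches → elsewhere allophone [ɡ].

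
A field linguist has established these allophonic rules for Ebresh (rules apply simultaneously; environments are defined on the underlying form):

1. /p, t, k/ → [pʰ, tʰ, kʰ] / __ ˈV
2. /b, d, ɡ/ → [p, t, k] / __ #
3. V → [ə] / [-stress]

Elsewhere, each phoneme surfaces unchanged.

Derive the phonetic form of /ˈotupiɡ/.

/o/ (word-initial): rule 3 targets it, but not in an unstressed syllable → unchanged [o].
/t/ (between /o/ and /u/) is in the target of rule 1 but the environment (immediately before a stressed vowel) is not met → [t].
/u/ (between /t/ and /p/): in an unstressed syllable, so rule 3 applies → [ə].
/p/ (between /u/ and /i/) fails the environment for rule 1, so it stays [p].
/i/ meets the environment for rule 3 (in an unstressed syllable) → [ə].
/ɡ/ (word-final) occurs word-finally → [k] by rule 2.

[ˈotəpək]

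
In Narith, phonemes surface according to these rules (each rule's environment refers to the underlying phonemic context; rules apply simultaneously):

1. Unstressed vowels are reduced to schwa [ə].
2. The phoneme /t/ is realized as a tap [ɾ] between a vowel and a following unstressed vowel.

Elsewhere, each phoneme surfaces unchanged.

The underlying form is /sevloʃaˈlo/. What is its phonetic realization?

/s/ (word-initial) is unaffected → [s].
/e/ — between /s/ and /v/, in an unstressed syllable — surfaces as [ə] (rule 1).
/v/ (between /e/ and /l/): no rule targets it → [v].
/l/ stays [l].
/o/ — between /l/ and /ʃ/, in an unstressed syllable — surfaces as [ə] (rule 1).
/ʃ/ — not in any rule's target class → [ʃ].
/a/ (between /ʃ/ and /l/): in an unstressed syllable, so rule 1 applies → [ə].
/l/ (between /a/ and /o/) is unaffected → [l].
/o/ — word-final; rule 1 does not apply here → [o].

[səvləʃəˈlo]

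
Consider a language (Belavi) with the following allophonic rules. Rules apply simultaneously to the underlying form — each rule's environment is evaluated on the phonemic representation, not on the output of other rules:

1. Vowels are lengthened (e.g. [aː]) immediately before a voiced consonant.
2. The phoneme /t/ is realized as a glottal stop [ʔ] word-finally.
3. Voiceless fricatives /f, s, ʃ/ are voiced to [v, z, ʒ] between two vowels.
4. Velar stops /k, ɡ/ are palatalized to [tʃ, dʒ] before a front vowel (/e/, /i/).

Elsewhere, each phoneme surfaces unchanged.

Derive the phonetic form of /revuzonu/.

[reːvuːzoːnu]

/r/ (word-initial): no rule targets it → [r].
Rule 1 applies to /e/ (between /r/ and /v/: before a voiced consonant) → [eː].
/v/ (between /e/ and /u/) is unaffected → [v].
/u/ (between /v/ and /z/) occurs before a voiced consonant → [uː] by rule 1.
/z/ stays [z].
/o/ (between /z/ and /n/): before a voiced consonant, so rule 1 applies → [oː].
/n/ (between /o/ and /u/) is unaffected → [n].
/u/ — word-final; rule 1 does not apply here → [u].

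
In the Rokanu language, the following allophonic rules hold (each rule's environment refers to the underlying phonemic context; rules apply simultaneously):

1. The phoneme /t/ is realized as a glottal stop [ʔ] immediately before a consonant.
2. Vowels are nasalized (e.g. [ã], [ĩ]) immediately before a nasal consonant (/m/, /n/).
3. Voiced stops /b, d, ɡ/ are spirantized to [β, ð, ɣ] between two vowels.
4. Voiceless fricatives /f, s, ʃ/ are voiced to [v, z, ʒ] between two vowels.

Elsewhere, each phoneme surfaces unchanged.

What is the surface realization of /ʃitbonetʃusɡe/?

[ʃiʔbõneʔʃusɡe]

/ʃ/ (word-initial): rule 4 targets it, but not between two vowels → unchanged [ʃ].
/i/ (between /ʃ/ and /t/) fails the environment for rule 2, so it stays [i].
/t/ (between /i/ and /b/) occurs immediately before a consonant → [ʔ] by rule 1.
/b/ (between /t/ and /o/) fails the environment for rule 3, so it stays [b].
Rule 2 applies to /o/ (between /b/ and /n/: before a nasal consonant) → [õ].
/n/ (between /o/ and /e/): no rule targets it → [n].
/e/ (between /n/ and /t/) is in the target of rule 2 but the environment (before a nasal consonant) is not met → [e].
/t/ (between /e/ and /ʃ/) occurs immediately before a consonant → [ʔ] by rule 1.
/ʃ/ (between /t/ and /u/): rule 4 targets it, but not between two vowels → unchanged [ʃ].
/u/ (between /ʃ/ and /s/) fails the environment for rule 2, so it stays [u].
/s/ (between /u/ and /ɡ/) is in the target of rule 4 but the environment (between two vowels) is not met → [s].
/ɡ/ — between /s/ and /e/; rule 3 does not apply here → [ɡ].
/e/ (word-final): rule 2 targets it, but not before a nasal consonant → unchanged [e].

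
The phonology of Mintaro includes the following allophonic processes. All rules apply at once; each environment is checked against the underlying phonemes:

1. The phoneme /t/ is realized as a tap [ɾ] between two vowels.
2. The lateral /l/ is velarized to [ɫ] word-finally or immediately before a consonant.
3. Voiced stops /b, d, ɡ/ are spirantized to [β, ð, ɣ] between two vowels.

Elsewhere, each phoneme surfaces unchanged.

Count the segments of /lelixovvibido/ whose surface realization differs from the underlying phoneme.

Segments that undergo a rule: /b/ → [β] (rule 3); /d/ → [ð] (rule 3).
All other segments surface unchanged.

2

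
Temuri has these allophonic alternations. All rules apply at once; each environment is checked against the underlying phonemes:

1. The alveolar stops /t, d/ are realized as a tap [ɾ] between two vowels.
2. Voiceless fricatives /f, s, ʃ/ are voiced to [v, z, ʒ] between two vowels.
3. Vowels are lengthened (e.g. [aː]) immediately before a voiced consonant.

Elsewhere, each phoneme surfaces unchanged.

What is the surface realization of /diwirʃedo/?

[diːwiːrʃeːɾo]

/d/ (word-initial) fails the environment for rule 1, so it stays [d].
/i/ meets the environment for rule 3 (before a voiced consonant) → [iː].
/w/ (between /i/ and /i/): no rule targets it → [w].
Rule 3 applies to /i/ (between /w/ and /r/: before a voiced consonant) → [iː].
/r/ stays [r].
/ʃ/ (between /r/ and /e/) is in the target of rule 2 but the environment (between two vowels) is not met → [ʃ].
Rule 3 applies to /e/ (between /ʃ/ and /d/: before a voiced consonant) → [eː].
/d/ (between /e/ and /o/) occurs between two vowels → [ɾ] by rule 1.
/o/ (word-final) fails the environment for rule 3, so it stays [o].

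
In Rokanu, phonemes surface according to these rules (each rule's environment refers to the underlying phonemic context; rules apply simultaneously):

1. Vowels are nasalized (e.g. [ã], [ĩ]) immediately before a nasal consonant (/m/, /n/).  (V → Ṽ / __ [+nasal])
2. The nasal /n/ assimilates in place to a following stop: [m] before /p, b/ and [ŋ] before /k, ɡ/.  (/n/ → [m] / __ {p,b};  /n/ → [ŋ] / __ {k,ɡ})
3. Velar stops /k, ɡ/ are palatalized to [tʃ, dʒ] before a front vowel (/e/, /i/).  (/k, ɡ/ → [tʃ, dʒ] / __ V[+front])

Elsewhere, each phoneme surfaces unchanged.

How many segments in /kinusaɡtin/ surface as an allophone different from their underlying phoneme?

3

Segments that undergo a rule: /k/ → [tʃ] (rule 3); /i/ → [ĩ] (rule 1); /i/ → [ĩ] (rule 1).
All other segments surface unchanged.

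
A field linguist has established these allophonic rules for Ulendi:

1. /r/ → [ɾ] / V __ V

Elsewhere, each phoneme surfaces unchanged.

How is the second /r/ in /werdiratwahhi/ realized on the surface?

[ɾ]

/r/ (between /i/ and /a/): between two vowels, so rule 1 applies → [ɾ].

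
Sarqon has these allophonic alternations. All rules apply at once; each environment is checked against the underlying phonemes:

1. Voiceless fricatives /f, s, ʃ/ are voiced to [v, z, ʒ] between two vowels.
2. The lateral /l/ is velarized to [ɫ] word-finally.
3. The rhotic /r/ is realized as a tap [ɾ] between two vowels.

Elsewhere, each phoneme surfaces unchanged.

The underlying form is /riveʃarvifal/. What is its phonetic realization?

/r/ (word-initial): rule 3 targets it, but not between two vowels → unchanged [r].
/i/ (between /r/ and /v/): no rule targets it → [i].
/v/ stays [v].
/e/ (between /v/ and /ʃ/): no rule targets it → [e].
/ʃ/ (between /e/ and /a/): between two vowels, so rule 1 applies → [ʒ].
/a/ (between /ʃ/ and /r/): no rule targets it → [a].
/r/ (between /a/ and /v/) is in the target of rule 3 but the environment (between two vowels) is not met → [r].
/v/ (between /r/ and /i/) is unaffected → [v].
/i/ — not in any rule's target class → [i].
/f/ meets the environment for rule 1 (between two vowels) → [v].
/a/ stays [a].
/l/ (word-final): word-finally, so rule 2 applies → [ɫ].

[riveʒarvivaɫ]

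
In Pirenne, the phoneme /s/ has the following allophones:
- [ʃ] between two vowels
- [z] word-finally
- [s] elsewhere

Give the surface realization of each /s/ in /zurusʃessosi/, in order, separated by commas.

Occurrence 1 (position 5): no conditioning environment matches → elsewhere allophone [s].
Occurrence 2 (position 8): no conditioning environment matches → elsewhere allophone [s].
Occurrence 3 (position 9): no conditioning environment matches → elsewhere allophone [s].
Occurrence 4 (position 11): between two vowels → [ʃ].

[s], [s], [s], [ʃ]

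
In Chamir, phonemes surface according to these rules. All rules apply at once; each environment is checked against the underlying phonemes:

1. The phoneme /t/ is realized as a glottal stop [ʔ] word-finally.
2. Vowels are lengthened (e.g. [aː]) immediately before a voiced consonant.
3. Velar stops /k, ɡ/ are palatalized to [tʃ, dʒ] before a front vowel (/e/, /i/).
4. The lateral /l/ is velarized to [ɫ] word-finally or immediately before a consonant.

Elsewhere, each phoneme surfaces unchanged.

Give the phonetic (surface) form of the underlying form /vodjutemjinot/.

/o/ — between /v/ and /d/, before a voiced consonant — surfaces as [oː] (rule 2).
/u/ (between /j/ and /t/) is in the target of rule 2 but the environment (before a voiced consonant) is not met → [u].
/t/ — between /u/ and /e/; rule 1 does not apply here → [t].
/e/ meets the environment for rule 2 (before a voiced consonant) → [eː].
/i/ meets the environment for rule 2 (before a voiced consonant) → [iː].
/o/ (between /n/ and /t/): rule 2 targets it, but not before a voiced consonant → unchanged [o].
/t/ (word-final) occurs word-finally → [ʔ] by rule 1.

[voːdjuteːmjiːnoʔ]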